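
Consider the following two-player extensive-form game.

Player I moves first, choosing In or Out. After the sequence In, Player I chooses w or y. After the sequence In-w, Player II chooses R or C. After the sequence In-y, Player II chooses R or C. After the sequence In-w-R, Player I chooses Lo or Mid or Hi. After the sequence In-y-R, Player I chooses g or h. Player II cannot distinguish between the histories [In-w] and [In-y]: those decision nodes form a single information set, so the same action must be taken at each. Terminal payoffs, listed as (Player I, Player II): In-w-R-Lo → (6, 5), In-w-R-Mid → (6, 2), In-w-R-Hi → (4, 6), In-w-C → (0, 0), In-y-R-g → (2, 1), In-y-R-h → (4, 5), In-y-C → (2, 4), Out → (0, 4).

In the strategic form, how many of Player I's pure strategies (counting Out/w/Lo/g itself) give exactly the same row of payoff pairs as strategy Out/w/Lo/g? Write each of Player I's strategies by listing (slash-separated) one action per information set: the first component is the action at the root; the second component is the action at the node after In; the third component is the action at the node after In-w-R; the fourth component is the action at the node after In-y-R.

12

Row for Out/w/Lo/g (columns R, C): (0,4) (0,4).
Under Out/w/Lo/g, Player I's choice at the node after In and at the node after In-w-R and at the node after In-y-R can never be reached regardless of what Player II does, so varying those choices leaves every outcome unchanged.
Holding the reachable choices fixed and varying the unreachable ones freely already gives 2 × 3 × 2 = 12 equivalent strategies.
No other strategy reproduces this row, so those 12 are the full class: Out/w/Lo/g, Out/w/Lo/h, Out/w/Mid/g, Out/w/Mid/h, Out/w/Hi/g, Out/w/Hi/h, Out/y/Lo/g, Out/y/Lo/h, Out/y/Mid/g, Out/y/Mid/h, Out/y/Hi/g, Out/y/Hi/h.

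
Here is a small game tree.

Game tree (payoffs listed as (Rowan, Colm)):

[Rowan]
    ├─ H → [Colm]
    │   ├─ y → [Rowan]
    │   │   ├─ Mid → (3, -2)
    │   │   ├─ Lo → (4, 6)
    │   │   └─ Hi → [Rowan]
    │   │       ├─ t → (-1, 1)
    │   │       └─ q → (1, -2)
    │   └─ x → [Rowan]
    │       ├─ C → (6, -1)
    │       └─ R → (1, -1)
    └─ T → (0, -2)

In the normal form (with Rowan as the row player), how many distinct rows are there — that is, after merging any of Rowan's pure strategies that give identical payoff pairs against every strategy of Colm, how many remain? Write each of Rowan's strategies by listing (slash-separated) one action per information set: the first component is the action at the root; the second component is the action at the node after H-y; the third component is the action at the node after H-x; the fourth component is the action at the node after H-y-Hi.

9

Rowan has 24 pure strategies: H/Mid/C/t, H/Mid/C/q, H/Mid/R/t, H/Mid/R/q, H/Lo/C/t, H/Lo/C/q, H/Lo/R/t, H/Lo/R/q, H/Hi/C/t, H/Hi/C/q, H/Hi/R/t, H/Hi/R/q, T/Mid/C/t, T/Mid/C/q, T/Mid/R/t, T/Mid/R/q, T/Lo/C/t, T/Lo/C/q, T/Lo/R/t, T/Lo/R/q, T/Hi/C/t, T/Hi/C/q, T/Hi/R/t, T/Hi/R/q. Columns: y, x.
{H/Mid/C/t, H/Mid/C/q} → row (3,-2) (6,-1)
{H/Mid/R/t, H/Mid/R/q} → row (3,-2) (1,-1)
{H/Lo/C/t, H/Lo/C/q} → row (4,6) (6,-1)
{H/Lo/R/t, H/Lo/R/q} → row (4,6) (1,-1)
{H/Hi/C/t} → row (-1,1) (6,-1)
{H/Hi/C/q} → row (1,-2) (6,-1)
{H/Hi/R/t} → row (-1,1) (1,-1)
{H/Hi/R/q} → row (1,-2) (1,-1)
{T/Mid/C/t, T/Mid/C/q, T/Mid/R/t, T/Mid/R/q, T/Lo/C/t, T/Lo/C/q, T/Lo/R/t, T/Lo/R/q, T/Hi/C/t, T/Hi/C/q, T/Hi/R/t, T/Hi/R/q} → row (0,-2) (0,-2)
That's 9 distinct rows out of 24 strategies.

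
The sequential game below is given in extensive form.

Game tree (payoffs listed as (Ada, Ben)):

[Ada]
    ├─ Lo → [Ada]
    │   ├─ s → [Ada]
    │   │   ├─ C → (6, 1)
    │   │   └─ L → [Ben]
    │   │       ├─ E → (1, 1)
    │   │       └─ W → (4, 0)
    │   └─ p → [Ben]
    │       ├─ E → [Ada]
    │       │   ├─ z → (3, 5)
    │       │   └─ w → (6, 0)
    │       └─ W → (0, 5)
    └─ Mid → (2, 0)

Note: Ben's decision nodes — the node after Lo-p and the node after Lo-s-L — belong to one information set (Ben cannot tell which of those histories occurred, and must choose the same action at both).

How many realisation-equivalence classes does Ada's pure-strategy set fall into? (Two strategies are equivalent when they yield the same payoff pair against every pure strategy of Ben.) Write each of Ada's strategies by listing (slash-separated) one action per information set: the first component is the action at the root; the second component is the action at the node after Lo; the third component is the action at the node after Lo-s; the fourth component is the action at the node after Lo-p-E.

5

Ada has 16 pure strategies: Lo/s/C/z, Lo/s/C/w, Lo/s/L/z, Lo/s/L/w, Lo/p/C/z, Lo/p/C/w, Lo/p/L/z, Lo/p/L/w, Mid/s/C/z, Mid/s/C/w, Mid/s/L/z, Mid/s/L/w, Mid/p/C/z, Mid/p/C/w, Mid/p/L/z, Mid/p/L/w. Columns: E, W.
{Lo/s/C/z, Lo/s/C/w} → row (6,1) (6,1)
{Lo/s/L/z, Lo/s/L/w} → row (1,1) (4,0)
{Lo/p/C/z, Lo/p/L/z} → row (3,5) (0,5)
{Lo/p/C/w, Lo/p/L/w} → row (6,0) (0,5)
{Mid/s/C/z, Mid/s/C/w, Mid/s/L/z, Mid/s/L/w, Mid/p/C/z, Mid/p/C/w, Mid/p/L/z, Mid/p/L/w} → row (2,0) (2,0)
That's 5 distinct rows out of 16 strategies.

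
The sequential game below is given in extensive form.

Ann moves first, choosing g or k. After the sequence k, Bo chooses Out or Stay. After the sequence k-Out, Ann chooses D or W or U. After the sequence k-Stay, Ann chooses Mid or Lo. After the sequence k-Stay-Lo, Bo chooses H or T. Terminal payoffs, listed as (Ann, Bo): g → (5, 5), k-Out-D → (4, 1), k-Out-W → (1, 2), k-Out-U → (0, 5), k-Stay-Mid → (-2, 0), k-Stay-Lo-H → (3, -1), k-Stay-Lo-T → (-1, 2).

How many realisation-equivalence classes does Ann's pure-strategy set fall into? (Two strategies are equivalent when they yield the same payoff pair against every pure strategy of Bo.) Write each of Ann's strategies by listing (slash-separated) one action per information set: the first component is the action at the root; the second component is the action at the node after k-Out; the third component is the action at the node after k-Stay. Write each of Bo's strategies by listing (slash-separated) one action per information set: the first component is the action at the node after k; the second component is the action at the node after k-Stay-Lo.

Ann has 12 pure strategies: g/D/Mid, g/D/Lo, g/W/Mid, g/W/Lo, g/U/Mid, g/U/Lo, k/D/Mid, k/D/Lo, k/W/Mid, k/W/Lo, k/U/Mid, k/U/Lo. Columns: Out/H, Out/T, Stay/H, Stay/T.
{g/D/Mid, g/D/Lo, g/W/Mid, g/W/Lo, g/U/Mid, g/U/Lo} → row (5,5) (5,5) (5,5) (5,5)
{k/D/Mid} → row (4,1) (4,1) (-2,0) (-2,0)
{k/D/Lo} → row (4,1) (4,1) (3,-1) (-1,2)
{k/W/Mid} → row (1,2) (1,2) (-2,0) (-2,0)
{k/W/Lo} → row (1,2) (1,2) (3,-1) (-1,2)
{k/U/Mid} → row (0,5) (0,5) (-2,0) (-2,0)
{k/U/Lo} → row (0,5) (0,5) (3,-1) (-1,2)
That's 7 distinct rows out of 12 strategies.

7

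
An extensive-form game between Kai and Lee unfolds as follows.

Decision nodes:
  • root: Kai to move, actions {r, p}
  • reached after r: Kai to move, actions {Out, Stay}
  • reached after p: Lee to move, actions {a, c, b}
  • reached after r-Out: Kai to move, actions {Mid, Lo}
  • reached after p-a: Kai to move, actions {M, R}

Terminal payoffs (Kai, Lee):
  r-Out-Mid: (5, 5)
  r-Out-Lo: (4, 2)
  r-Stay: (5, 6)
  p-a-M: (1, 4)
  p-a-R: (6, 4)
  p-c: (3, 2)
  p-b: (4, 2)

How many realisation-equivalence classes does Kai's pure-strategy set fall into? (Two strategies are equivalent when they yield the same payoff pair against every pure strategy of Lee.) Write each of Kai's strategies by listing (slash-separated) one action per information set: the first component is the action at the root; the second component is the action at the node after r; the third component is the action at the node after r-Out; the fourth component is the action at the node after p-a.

5

Kai has 16 pure strategies: r/Out/Mid/M, r/Out/Mid/R, r/Out/Lo/M, r/Out/Lo/R, r/Stay/Mid/M, r/Stay/Mid/R, r/Stay/Lo/M, r/Stay/Lo/R, p/Out/Mid/M, p/Out/Mid/R, p/Out/Lo/M, p/Out/Lo/R, p/Stay/Mid/M, p/Stay/Mid/R, p/Stay/Lo/M, p/Stay/Lo/R. Columns: a, c, b.
{r/Out/Mid/M, r/Out/Mid/R} → row (5,5) (5,5) (5,5)
{r/Out/Lo/M, r/Out/Lo/R} → row (4,2) (4,2) (4,2)
{r/Stay/Mid/M, r/Stay/Mid/R, r/Stay/Lo/M, r/Stay/Lo/R} → row (5,6) (5,6) (5,6)
{p/Out/Mid/M, p/Out/Lo/M, p/Stay/Mid/M, p/Stay/Lo/M} → row (1,4) (3,2) (4,2)
{p/Out/Mid/R, p/Out/Lo/R, p/Stay/Mid/R, p/Stay/Lo/R} → row (6,4) (3,2) (4,2)
That's 5 distinct rows out of 16 strategies.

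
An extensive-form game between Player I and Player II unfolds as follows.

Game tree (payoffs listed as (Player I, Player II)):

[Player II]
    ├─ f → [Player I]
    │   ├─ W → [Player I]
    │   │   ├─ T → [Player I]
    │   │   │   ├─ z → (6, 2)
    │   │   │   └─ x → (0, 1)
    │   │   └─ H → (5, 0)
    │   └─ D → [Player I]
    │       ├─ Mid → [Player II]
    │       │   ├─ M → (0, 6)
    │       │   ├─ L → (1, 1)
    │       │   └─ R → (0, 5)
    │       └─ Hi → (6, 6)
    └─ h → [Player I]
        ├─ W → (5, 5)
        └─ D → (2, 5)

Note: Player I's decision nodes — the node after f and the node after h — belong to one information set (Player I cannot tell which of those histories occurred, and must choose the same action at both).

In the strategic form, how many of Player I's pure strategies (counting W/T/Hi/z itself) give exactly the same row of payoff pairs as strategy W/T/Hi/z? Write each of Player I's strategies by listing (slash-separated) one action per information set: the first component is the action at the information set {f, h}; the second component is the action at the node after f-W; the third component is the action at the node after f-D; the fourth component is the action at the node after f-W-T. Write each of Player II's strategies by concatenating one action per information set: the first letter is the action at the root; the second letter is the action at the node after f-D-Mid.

Row for W/T/Hi/z (columns fM, fL, fR, hM, hL, hR): (6,2) (6,2) (6,2) (5,5) (5,5) (5,5).
Under W/T/Hi/z, Player I's choice at the node after f-D can never be reached regardless of what Player II does, so varying those choices leaves every outcome unchanged.
Holding the reachable choices fixed and varying the unreachable one freely already gives 2 equivalent strategies.
No other strategy reproduces this row, so those 2 are the full class: W/T/Mid/z, W/T/Hi/z.

2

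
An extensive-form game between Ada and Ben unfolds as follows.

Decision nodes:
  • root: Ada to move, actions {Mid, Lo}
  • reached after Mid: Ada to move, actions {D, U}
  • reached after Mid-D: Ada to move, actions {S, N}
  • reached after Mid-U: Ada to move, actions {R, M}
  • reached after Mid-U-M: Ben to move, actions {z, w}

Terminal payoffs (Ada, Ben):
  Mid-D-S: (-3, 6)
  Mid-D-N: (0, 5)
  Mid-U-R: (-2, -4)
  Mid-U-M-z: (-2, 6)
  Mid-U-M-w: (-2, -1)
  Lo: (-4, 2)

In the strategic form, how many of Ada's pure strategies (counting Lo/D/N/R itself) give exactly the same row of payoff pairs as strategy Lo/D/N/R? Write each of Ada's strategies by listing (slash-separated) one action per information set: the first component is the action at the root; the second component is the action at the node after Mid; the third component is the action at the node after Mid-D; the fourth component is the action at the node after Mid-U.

8

Row for Lo/D/N/R (columns z, w): (-4,2) (-4,2).
Under Lo/D/N/R, Ada's choice at the node after Mid and at the node after Mid-D and at the node after Mid-U can never be reached regardless of what Ben does, so varying those choices leaves every outcome unchanged.
Holding the reachable choices fixed and varying the unreachable ones freely already gives 2 × 2 × 2 = 8 equivalent strategies.
No other strategy reproduces this row, so those 8 are the full class: Lo/D/S/R, Lo/D/S/M, Lo/D/N/R, Lo/D/N/M, Lo/U/S/R, Lo/U/S/M, Lo/U/N/R, Lo/U/N/M.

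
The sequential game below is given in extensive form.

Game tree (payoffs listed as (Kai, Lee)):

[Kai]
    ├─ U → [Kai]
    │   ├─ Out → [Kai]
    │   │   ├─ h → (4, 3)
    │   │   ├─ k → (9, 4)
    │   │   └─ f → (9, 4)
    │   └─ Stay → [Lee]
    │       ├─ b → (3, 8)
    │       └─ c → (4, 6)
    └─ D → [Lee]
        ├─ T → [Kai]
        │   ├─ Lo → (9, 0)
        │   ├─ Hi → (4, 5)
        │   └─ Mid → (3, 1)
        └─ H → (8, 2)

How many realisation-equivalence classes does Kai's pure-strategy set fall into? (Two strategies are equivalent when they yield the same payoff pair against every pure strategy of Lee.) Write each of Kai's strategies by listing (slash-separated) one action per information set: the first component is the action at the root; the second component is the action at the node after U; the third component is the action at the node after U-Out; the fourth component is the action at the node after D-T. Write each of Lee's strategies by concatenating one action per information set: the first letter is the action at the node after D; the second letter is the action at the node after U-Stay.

6

Kai has 36 pure strategies: U/Out/h/Lo, U/Out/h/Hi, U/Out/h/Mid, U/Out/k/Lo, U/Out/k/Hi, U/Out/k/Mid, U/Out/f/Lo, U/Out/f/Hi, U/Out/f/Mid, U/Stay/h/Lo, U/Stay/h/Hi, U/Stay/h/Mid, U/Stay/k/Lo, U/Stay/k/Hi, U/Stay/k/Mid, U/Stay/f/Lo, U/Stay/f/Hi, U/Stay/f/Mid, D/Out/h/Lo, D/Out/h/Hi, D/Out/h/Mid, D/Out/k/Lo, D/Out/k/Hi, D/Out/k/Mid, D/Out/f/Lo, D/Out/f/Hi, D/Out/f/Mid, D/Stay/h/Lo, D/Stay/h/Hi, D/Stay/h/Mid, D/Stay/k/Lo, D/Stay/k/Hi, D/Stay/k/Mid, D/Stay/f/Lo, D/Stay/f/Hi, D/Stay/f/Mid. Columns: Tb, Tc, Hb, Hc.
{U/Out/h/Lo, U/Out/h/Hi, U/Out/h/Mid} → row (4,3) (4,3) (4,3) (4,3)
{U/Out/k/Lo, U/Out/k/Hi, U/Out/k/Mid, U/Out/f/Lo, U/Out/f/Hi, U/Out/f/Mid} → row (9,4) (9,4) (9,4) (9,4)
{U/Stay/h/Lo, U/Stay/h/Hi, U/Stay/h/Mid, U/Stay/k/Lo, U/Stay/k/Hi, U/Stay/k/Mid, U/Stay/f/Lo, U/Stay/f/Hi, U/Stay/f/Mid} → row (3,8) (4,6) (3,8) (4,6)
{D/Out/h/Lo, D/Out/k/Lo, D/Out/f/Lo, D/Stay/h/Lo, D/Stay/k/Lo, D/Stay/f/Lo} → row (9,0) (9,0) (8,2) (8,2)
{D/Out/h/Hi, D/Out/k/Hi, D/Out/f/Hi, D/Stay/h/Hi, D/Stay/k/Hi, D/Stay/f/Hi} → row (4,5) (4,5) (8,2) (8,2)
{D/Out/h/Mid, D/Out/k/Mid, D/Out/f/Mid, D/Stay/h/Mid, D/Stay/k/Mid, D/Stay/f/Mid} → row (3,1) (3,1) (8,2) (8,2)
That's 6 distinct rows out of 36 strategies.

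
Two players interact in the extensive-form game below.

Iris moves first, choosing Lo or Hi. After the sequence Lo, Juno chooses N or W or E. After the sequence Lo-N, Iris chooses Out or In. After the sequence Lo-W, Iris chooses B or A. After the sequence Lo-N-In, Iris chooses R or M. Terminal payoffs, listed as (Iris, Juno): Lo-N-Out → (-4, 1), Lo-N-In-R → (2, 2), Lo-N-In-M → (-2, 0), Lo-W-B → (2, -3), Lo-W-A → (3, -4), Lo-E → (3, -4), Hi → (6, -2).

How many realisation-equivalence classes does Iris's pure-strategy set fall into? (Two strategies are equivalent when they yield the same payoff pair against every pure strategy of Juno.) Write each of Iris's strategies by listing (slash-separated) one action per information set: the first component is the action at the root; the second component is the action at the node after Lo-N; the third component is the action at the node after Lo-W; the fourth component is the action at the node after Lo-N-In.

7

Iris has 16 pure strategies: Lo/Out/B/R, Lo/Out/B/M, Lo/Out/A/R, Lo/Out/A/M, Lo/In/B/R, Lo/In/B/M, Lo/In/A/R, Lo/In/A/M, Hi/Out/B/R, Hi/Out/B/M, Hi/Out/A/R, Hi/Out/A/M, Hi/In/B/R, Hi/In/B/M, Hi/In/A/R, Hi/In/A/M. Columns: N, W, E.
{Lo/Out/B/R, Lo/Out/B/M} → row (-4,1) (2,-3) (3,-4)
{Lo/Out/A/R, Lo/Out/A/M} → row (-4,1) (3,-4) (3,-4)
{Lo/In/B/R} → row (2,2) (2,-3) (3,-4)
{Lo/In/B/M} → row (-2,0) (2,-3) (3,-4)
{Lo/In/A/R} → row (2,2) (3,-4) (3,-4)
{Lo/In/A/M} → row (-2,0) (3,-4) (3,-4)
{Hi/Out/B/R, Hi/Out/B/M, Hi/Out/A/R, Hi/Out/A/M, Hi/In/B/R, Hi/In/B/M, Hi/In/A/R, Hi/In/A/M} → row (6,-2) (6,-2) (6,-2)
That's 7 distinct rows out of 16 strategies.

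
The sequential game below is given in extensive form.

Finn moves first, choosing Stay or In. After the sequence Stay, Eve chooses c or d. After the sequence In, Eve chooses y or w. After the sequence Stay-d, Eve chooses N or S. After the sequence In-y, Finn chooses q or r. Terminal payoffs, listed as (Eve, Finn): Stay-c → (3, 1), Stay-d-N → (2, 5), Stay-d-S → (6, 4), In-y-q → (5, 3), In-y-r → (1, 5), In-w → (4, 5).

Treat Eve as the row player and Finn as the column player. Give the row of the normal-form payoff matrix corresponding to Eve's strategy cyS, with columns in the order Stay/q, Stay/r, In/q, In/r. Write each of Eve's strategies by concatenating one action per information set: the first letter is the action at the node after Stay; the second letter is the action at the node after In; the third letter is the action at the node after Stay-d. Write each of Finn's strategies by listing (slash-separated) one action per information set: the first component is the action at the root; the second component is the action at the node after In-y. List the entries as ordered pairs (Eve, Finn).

vs Stay/q: Finn plays Stay → Eve plays c at [Stay] → (3, 1)
vs Stay/r: Finn plays Stay → Eve plays c at [Stay] → (3, 1)
vs In/q: Finn plays In → Eve plays y at [In] → Finn plays q at [In-y] → (5, 3)
vs In/r: Finn plays In → Eve plays y at [In] → Finn plays r at [In-y] → (1, 5)

(3,1) (3,1) (5,3) (1,5)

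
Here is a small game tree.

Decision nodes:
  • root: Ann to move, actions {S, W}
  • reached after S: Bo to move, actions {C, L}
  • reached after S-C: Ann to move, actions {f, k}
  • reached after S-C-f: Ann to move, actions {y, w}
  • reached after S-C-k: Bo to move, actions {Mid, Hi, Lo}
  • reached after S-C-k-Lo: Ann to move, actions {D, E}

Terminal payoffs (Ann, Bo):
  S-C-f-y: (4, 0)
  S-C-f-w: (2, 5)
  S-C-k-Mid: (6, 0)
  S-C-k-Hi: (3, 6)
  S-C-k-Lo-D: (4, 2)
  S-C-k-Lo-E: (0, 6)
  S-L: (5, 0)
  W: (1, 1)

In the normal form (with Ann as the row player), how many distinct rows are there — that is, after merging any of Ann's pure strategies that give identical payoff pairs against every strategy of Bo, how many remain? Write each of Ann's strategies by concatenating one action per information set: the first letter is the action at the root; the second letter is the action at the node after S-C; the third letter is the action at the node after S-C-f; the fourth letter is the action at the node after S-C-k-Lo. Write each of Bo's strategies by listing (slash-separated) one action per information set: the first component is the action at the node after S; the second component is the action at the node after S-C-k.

5

Ann has 16 pure strategies: SfyD, SfyE, SfwD, SfwE, SkyD, SkyE, SkwD, SkwE, WfyD, WfyE, WfwD, WfwE, WkyD, WkyE, WkwD, WkwE. Columns: C/Mid, C/Hi, C/Lo, L/Mid, L/Hi, L/Lo.
{SfyD, SfyE} → row (4,0) (4,0) (4,0) (5,0) (5,0) (5,0)
{SfwD, SfwE} → row (2,5) (2,5) (2,5) (5,0) (5,0) (5,0)
{SkyD, SkwD} → row (6,0) (3,6) (4,2) (5,0) (5,0) (5,0)
{SkyE, SkwE} → row (6,0) (3,6) (0,6) (5,0) (5,0) (5,0)
{WfyD, WfyE, WfwD, WfwE, WkyD, WkyE, WkwD, WkwE} → row (1,1) (1,1) (1,1) (1,1) (1,1) (1,1)
That's 5 distinct rows out of 16 strategies.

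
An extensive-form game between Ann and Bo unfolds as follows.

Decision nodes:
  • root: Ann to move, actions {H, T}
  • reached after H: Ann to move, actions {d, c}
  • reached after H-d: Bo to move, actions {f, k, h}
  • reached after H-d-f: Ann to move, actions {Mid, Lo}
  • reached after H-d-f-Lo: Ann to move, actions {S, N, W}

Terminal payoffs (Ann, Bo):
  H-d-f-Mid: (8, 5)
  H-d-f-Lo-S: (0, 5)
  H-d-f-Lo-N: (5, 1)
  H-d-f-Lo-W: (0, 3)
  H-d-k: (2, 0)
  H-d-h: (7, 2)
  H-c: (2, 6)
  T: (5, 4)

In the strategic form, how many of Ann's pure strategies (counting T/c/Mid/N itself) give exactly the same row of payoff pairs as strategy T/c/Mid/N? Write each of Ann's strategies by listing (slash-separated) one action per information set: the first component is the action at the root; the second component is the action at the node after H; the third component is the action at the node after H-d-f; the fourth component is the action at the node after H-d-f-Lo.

Row for T/c/Mid/N (columns f, k, h): (5,4) (5,4) (5,4).
Under T/c/Mid/N, Ann's choice at the node after H and at the node after H-d-f and at the node after H-d-f-Lo can never be reached regardless of what Bo does, so varying those choices leaves every outcome unchanged.
Holding the reachable choices fixed and varying the unreachable ones freely already gives 2 × 2 × 3 = 12 equivalent strategies.
No other strategy reproduces this row, so those 12 are the full class: T/d/Mid/S, T/d/Mid/N, T/d/Mid/W, T/d/Lo/S, T/d/Lo/N, T/d/Lo/W, T/c/Mid/S, T/c/Mid/N, T/c/Mid/W, T/c/Lo/S, T/c/Lo/N, T/c/Lo/W.

12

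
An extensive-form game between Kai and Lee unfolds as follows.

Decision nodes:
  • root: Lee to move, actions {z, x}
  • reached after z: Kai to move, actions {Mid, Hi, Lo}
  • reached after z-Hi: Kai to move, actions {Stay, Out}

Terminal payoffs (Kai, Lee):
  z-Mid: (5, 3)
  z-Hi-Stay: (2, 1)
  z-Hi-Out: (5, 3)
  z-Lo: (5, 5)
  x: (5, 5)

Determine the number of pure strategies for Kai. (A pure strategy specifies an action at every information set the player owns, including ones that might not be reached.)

Kai owns the node after z with actions {Mid, Hi, Lo} — three choices.
Kai owns the node after z-Hi with actions {Stay, Out} — two choices.
A pure strategy fixes one action at each information set independently, so the count is the product 3 × 2 = 6.

6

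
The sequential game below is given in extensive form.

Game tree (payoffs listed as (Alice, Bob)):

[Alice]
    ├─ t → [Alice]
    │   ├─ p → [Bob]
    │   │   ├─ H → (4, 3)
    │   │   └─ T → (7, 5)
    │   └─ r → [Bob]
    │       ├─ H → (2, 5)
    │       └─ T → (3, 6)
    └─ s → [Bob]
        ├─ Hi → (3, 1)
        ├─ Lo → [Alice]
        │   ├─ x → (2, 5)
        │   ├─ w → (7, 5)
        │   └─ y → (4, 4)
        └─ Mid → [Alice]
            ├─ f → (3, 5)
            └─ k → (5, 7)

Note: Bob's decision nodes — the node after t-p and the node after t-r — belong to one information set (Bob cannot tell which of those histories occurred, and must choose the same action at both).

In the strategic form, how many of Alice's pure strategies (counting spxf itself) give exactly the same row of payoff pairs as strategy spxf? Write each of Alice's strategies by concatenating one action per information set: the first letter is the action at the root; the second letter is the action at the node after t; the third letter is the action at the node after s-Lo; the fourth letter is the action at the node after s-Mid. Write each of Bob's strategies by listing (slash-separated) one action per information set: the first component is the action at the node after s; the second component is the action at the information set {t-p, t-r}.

2

Row for spxf (columns Hi/H, Hi/T, Lo/H, Lo/T, Mid/H, Mid/T): (3,1) (3,1) (2,5) (2,5) (3,5) (3,5).
Under spxf, Alice's choice at the node after t can never be reached regardless of what Bob does, so varying those choices leaves every outcome unchanged.
Holding the reachable choices fixed and varying the unreachable one freely already gives 2 equivalent strategies.
No other strategy reproduces this row, so those 2 are the full class: spxf, srxf.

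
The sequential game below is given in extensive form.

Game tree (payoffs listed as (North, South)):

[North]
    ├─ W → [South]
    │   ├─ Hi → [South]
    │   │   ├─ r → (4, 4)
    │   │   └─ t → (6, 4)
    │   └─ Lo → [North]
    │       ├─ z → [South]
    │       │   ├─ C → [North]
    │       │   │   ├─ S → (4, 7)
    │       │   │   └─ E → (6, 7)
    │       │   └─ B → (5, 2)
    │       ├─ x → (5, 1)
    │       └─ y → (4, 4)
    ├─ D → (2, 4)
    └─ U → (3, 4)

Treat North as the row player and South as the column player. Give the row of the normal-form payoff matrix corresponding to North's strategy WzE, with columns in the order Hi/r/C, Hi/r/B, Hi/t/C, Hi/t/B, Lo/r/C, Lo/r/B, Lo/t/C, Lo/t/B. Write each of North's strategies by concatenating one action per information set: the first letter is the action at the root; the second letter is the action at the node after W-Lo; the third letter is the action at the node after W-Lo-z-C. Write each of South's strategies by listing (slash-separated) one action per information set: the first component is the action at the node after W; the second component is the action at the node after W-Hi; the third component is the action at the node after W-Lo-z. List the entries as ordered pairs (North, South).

(4,4) (4,4) (6,4) (6,4) (6,7) (5,2) (6,7) (5,2)

vs Hi/r/C: North plays W → South plays Hi at [W] → South plays r at [W-Hi] → (4, 4)
vs Hi/r/B: North plays W → South plays Hi at [W] → South plays r at [W-Hi] → (4, 4)
vs Hi/t/C: North plays W → South plays Hi at [W] → South plays t at [W-Hi] → (6, 4)
vs Hi/t/B: North plays W → South plays Hi at [W] → South plays t at [W-Hi] → (6, 4)
vs Lo/r/C: North plays W → South plays Lo at [W] → North plays z at [W-Lo] → South plays C at [W-Lo-z] → North plays E at [W-Lo-z-C] → (6, 7)
vs Lo/r/B: North plays W → South plays Lo at [W] → North plays z at [W-Lo] → South plays B at [W-Lo-z] → (5, 2)
vs Lo/t/C: North plays W → South plays Lo at [W] → North plays z at [W-Lo] → South plays C at [W-Lo-z] → North plays E at [W-Lo-z-C] → (6, 7)
vs Lo/t/B: North plays W → South plays Lo at [W] → North plays z at [W-Lo] → South plays B at [W-Lo-z] → (5, 2)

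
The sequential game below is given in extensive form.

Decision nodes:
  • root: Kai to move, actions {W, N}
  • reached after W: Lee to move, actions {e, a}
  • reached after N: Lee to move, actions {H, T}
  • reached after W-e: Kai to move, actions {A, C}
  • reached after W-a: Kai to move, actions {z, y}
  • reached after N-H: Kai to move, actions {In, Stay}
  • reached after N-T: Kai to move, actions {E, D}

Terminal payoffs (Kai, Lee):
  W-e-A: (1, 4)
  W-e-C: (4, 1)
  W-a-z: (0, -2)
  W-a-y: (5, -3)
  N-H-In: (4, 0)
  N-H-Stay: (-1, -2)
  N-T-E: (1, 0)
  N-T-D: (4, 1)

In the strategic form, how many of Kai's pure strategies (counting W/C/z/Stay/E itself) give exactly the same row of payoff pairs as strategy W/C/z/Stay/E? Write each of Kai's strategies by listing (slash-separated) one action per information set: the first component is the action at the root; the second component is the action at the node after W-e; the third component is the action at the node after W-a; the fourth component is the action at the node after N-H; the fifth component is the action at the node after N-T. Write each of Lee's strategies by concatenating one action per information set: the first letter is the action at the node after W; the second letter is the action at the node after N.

Row for W/C/z/Stay/E (columns eH, eT, aH, aT): (4,1) (4,1) (0,-2) (0,-2).
Under W/C/z/Stay/E, Kai's choice at the node after N-H and at the node after N-T can never be reached regardless of what Lee does, so varying those choices leaves every outcome unchanged.
Holding the reachable choices fixed and varying the unreachable ones freely already gives 2 × 2 = 4 equivalent strategies.
No other strategy reproduces this row, so those 4 are the full class: W/C/z/In/E, W/C/z/In/D, W/C/z/Stay/E, W/C/z/Stay/D.

4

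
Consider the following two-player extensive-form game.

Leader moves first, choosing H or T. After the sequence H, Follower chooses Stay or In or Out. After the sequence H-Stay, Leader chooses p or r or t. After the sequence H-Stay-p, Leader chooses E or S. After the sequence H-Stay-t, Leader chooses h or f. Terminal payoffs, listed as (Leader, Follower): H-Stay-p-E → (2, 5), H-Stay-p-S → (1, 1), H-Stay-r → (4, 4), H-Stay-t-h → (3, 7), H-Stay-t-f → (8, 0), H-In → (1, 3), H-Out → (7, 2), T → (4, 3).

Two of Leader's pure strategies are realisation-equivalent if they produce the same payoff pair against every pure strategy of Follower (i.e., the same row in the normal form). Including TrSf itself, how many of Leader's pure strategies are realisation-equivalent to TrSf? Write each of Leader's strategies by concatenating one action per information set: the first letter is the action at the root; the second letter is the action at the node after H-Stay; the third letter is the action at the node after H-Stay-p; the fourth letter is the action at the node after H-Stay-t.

12

Row for TrSf (columns Stay, In, Out): (4,3) (4,3) (4,3).
Under TrSf, Leader's choice at the node after H-Stay and at the node after H-Stay-p and at the node after H-Stay-t can never be reached regardless of what Follower does, so varying those choices leaves every outcome unchanged.
Holding the reachable choices fixed and varying the unreachable ones freely already gives 3 × 2 × 2 = 12 equivalent strategies.
No other strategy reproduces this row, so those 12 are the full class: TpEh, TpEf, TpSh, TpSf, TrEh, TrEf, TrSh, TrSf, TtEh, TtEf, TtSh, TtSf.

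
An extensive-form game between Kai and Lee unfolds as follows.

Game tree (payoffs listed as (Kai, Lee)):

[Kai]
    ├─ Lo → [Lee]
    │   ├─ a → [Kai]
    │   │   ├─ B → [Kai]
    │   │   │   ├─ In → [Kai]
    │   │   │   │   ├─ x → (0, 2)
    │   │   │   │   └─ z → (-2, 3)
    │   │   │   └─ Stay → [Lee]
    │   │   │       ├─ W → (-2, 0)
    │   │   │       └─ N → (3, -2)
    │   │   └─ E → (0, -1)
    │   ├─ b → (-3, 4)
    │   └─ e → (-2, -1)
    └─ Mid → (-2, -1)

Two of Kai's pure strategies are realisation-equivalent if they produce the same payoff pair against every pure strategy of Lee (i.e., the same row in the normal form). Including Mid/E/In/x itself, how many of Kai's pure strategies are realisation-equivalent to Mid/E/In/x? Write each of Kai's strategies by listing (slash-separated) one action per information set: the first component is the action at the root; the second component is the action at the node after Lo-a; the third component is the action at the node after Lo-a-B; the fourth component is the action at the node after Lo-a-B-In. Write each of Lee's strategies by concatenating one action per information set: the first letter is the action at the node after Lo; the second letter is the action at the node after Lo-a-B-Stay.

Row for Mid/E/In/x (columns aW, aN, bW, bN, eW, eN): (-2,-1) (-2,-1) (-2,-1) (-2,-1) (-2,-1) (-2,-1).
Under Mid/E/In/x, Kai's choice at the node after Lo-a and at the node after Lo-a-B and at the node after Lo-a-B-In can never be reached regardless of what Lee does, so varying those choices leaves every outcome unchanged.
Holding the reachable choices fixed and varying the unreachable ones freely already gives 2 × 2 × 2 = 8 equivalent strategies.
No other strategy reproduces this row, so those 8 are the full class: Mid/B/In/x, Mid/B/In/z, Mid/B/Stay/x, Mid/B/Stay/z, Mid/E/In/x, Mid/E/In/z, Mid/E/Stay/x, Mid/E/Stay/z.

8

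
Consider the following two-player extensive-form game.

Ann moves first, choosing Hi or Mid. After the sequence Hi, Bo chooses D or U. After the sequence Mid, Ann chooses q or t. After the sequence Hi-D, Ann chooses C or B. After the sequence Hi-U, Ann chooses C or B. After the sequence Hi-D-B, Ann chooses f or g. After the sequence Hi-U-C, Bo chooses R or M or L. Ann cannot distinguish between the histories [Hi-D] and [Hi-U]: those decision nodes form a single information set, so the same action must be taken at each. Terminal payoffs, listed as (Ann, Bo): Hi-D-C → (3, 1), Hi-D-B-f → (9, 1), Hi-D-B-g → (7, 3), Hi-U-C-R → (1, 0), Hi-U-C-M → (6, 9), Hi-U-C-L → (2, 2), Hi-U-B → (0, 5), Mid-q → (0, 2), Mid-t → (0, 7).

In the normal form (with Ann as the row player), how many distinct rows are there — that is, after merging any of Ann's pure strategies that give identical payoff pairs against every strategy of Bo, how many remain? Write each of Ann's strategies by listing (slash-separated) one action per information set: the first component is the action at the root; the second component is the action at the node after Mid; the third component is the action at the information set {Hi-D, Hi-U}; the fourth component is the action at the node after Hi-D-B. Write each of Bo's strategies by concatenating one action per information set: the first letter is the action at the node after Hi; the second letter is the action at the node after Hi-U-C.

Ann has 16 pure strategies: Hi/q/C/f, Hi/q/C/g, Hi/q/B/f, Hi/q/B/g, Hi/t/C/f, Hi/t/C/g, Hi/t/B/f, Hi/t/B/g, Mid/q/C/f, Mid/q/C/g, Mid/q/B/f, Mid/q/B/g, Mid/t/C/f, Mid/t/C/g, Mid/t/B/f, Mid/t/B/g. Columns: DR, DM, DL, UR, UM, UL.
{Hi/q/C/f, Hi/q/C/g, Hi/t/C/f, Hi/t/C/g} → row (3,1) (3,1) (3,1) (1,0) (6,9) (2,2)
{Hi/q/B/f, Hi/t/B/f} → row (9,1) (9,1) (9,1) (0,5) (0,5) (0,5)
{Hi/q/B/g, Hi/t/B/g} → row (7,3) (7,3) (7,3) (0,5) (0,5) (0,5)
{Mid/q/C/f, Mid/q/C/g, Mid/q/B/f, Mid/q/B/g} → row (0,2) (0,2) (0,2) (0,2) (0,2) (0,2)
{Mid/t/C/f, Mid/t/C/g, Mid/t/B/f, Mid/t/B/g} → row (0,7) (0,7) (0,7) (0,7) (0,7) (0,7)
That's 5 distinct rows out of 16 strategies.

5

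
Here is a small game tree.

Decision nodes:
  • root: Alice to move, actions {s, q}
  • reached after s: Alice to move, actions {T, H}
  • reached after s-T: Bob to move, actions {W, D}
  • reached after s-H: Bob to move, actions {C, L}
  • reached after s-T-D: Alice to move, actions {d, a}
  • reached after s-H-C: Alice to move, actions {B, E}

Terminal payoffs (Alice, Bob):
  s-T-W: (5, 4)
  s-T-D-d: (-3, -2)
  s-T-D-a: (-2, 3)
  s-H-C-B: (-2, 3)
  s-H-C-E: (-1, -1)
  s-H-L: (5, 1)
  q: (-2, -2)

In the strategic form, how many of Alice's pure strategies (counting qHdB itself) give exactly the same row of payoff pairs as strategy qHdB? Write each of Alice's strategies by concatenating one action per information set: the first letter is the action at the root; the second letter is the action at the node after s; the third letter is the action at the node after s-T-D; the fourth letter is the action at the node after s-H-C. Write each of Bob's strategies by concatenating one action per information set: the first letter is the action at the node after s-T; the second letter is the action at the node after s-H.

Row for qHdB (columns WC, WL, DC, DL): (-2,-2) (-2,-2) (-2,-2) (-2,-2).
Under qHdB, Alice's choice at the node after s and at the node after s-T-D and at the node after s-H-C can never be reached regardless of what Bob does, so varying those choices leaves every outcome unchanged.
Holding the reachable choices fixed and varying the unreachable ones freely already gives 2 × 2 × 2 = 8 equivalent strategies.
No other strategy reproduces this row, so those 8 are the full class: qTdB, qTdE, qTaB, qTaE, qHdB, qHdE, qHaB, qHaE.

8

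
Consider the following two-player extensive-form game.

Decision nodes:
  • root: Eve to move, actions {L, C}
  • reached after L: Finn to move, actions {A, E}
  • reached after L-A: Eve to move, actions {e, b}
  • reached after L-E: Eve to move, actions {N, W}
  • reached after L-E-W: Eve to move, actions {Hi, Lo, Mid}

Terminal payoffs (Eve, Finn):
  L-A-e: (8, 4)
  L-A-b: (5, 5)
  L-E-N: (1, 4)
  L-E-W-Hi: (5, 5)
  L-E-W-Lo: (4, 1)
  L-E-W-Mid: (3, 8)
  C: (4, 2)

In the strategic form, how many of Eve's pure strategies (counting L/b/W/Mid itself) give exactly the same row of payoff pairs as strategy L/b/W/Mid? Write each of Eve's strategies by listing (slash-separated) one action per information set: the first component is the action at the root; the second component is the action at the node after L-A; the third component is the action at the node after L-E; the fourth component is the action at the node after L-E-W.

Row for L/b/W/Mid (columns A, E): (5,5) (3,8).
Every one of Eve's information sets is on the play path for some reply by Finn when Eve follows L/b/W/Mid.
Changing the action at any of them therefore changes at least one column, so only L/b/W/Mid itself gives this row.

1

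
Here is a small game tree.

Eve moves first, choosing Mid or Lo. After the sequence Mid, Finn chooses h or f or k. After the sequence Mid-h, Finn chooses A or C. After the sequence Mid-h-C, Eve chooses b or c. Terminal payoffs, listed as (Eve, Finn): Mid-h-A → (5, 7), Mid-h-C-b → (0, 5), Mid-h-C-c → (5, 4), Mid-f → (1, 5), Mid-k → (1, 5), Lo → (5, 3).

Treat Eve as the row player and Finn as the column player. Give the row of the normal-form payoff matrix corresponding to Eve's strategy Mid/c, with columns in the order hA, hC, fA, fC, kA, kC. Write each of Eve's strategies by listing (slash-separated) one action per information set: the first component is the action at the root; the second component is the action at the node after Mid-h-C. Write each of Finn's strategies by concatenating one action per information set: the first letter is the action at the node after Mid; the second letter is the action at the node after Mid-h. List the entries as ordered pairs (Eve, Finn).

(5,7) (5,4) (1,5) (1,5) (1,5) (1,5)

vs hA: Eve plays Mid → Finn plays h at [Mid] → Finn plays A at [Mid-h] → (5, 7)
vs hC: Eve plays Mid → Finn plays h at [Mid] → Finn plays C at [Mid-h] → Eve plays c at [Mid-h-C] → (5, 4)
vs fA: Eve plays Mid → Finn plays f at [Mid] → (1, 5)
vs fC: Eve plays Mid → Finn plays f at [Mid] → (1, 5)
vs kA: Eve plays Mid → Finn plays k at [Mid] → (1, 5)
vs kC: Eve plays Mid → Finn plays k at [Mid] → (1, 5)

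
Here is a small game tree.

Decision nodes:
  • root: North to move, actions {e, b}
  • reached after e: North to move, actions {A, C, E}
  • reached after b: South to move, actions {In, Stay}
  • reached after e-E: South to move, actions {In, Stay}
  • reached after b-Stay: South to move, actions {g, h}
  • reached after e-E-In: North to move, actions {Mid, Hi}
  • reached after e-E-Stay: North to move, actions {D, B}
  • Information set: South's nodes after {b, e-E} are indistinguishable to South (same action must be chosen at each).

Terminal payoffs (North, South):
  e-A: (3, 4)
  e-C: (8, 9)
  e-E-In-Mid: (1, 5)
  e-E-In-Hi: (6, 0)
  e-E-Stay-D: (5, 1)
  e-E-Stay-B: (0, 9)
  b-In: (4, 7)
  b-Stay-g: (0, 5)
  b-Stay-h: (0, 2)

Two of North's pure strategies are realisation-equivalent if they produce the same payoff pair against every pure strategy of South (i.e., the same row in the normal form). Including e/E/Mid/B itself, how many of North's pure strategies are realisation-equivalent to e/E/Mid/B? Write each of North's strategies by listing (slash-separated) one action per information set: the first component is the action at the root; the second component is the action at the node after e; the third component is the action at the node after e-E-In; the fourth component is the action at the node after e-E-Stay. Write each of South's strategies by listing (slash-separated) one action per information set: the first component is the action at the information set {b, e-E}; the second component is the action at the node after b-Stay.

Row for e/E/Mid/B (columns In/g, In/h, Stay/g, Stay/h): (1,5) (1,5) (0,9) (0,9).
Every one of North's information sets is on the play path for some reply by South when North follows e/E/Mid/B.
Changing the action at any of them therefore changes at least one column, so only e/E/Mid/B itself gives this row.

1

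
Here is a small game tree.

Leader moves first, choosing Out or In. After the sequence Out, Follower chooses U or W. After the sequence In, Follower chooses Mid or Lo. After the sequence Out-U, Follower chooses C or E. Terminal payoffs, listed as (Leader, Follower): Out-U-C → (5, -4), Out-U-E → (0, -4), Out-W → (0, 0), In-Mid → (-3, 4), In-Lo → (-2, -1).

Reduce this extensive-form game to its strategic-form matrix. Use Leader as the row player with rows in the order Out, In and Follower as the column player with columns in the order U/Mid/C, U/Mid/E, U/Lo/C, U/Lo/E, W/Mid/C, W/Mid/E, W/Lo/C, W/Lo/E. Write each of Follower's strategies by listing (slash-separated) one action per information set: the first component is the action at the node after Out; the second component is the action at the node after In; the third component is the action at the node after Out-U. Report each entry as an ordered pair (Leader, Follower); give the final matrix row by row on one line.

Out: (5,-4) (0,-4) (5,-4) (0,-4) (0,0) (0,0) (0,0) (0,0) | In: (-3,4) (-3,4) (-2,-1) (-2,-1) (-3,4) (-3,4) (-2,-1) (-2,-1)

      U/Mid/C  U/Mid/E   U/Lo/C   U/Lo/E  W/Mid/C  W/Mid/E   W/Lo/C   W/Lo/E
 Out   (5,-4)   (0,-4)   (5,-4)   (0,-4)    (0,0)    (0,0)    (0,0)    (0,0)
  In   (-3,4)   (-3,4)  (-2,-1)  (-2,-1)   (-3,4)   (-3,4)  (-2,-1)  (-2,-1)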